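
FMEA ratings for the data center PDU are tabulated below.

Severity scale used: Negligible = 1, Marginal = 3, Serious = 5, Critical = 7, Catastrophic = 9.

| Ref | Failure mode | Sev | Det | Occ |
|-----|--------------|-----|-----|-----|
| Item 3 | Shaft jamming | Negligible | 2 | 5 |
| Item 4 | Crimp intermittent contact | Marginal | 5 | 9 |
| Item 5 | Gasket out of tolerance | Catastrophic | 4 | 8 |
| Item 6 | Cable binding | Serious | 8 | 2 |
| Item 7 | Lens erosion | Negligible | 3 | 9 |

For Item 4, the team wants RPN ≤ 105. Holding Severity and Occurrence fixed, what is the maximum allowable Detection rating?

3

Item 4: S=3, O=9, D=5 → current RPN = 135.
Fixed product = 27. Need 27 × D ≤ 105, so D ≤ 105/27 = 3.89.
Maximum integer Detection rating = 3 (gives RPN 81; D=4 would give 108 > 105).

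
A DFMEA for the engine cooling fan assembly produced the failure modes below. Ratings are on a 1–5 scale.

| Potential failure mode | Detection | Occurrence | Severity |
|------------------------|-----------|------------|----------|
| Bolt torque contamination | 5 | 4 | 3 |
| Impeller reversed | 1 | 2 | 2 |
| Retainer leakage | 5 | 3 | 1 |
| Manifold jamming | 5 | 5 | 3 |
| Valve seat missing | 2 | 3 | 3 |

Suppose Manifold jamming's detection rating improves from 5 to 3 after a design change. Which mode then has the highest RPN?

Bolt torque contamination

RPN = Severity × Occurrence × Detection:
  Bolt torque contamination: 3 × 4 × 5 = 60
  Impeller reversed: 2 × 2 × 1 = 4
  Retainer leakage: 1 × 3 × 5 = 15
  Manifold jamming: 3 × 5 × 5 = 75
  Valve seat missing: 3 × 3 × 2 = 18
After action: Manifold jamming → 3 × 5 × 3 = 45.
Revised RPNs: Bolt torque contamination=60, Manifold jamming=45, Valve seat missing=18, Retainer leakage=15, Impeller reversed=4.
Highest is now Bolt torque contamination (60).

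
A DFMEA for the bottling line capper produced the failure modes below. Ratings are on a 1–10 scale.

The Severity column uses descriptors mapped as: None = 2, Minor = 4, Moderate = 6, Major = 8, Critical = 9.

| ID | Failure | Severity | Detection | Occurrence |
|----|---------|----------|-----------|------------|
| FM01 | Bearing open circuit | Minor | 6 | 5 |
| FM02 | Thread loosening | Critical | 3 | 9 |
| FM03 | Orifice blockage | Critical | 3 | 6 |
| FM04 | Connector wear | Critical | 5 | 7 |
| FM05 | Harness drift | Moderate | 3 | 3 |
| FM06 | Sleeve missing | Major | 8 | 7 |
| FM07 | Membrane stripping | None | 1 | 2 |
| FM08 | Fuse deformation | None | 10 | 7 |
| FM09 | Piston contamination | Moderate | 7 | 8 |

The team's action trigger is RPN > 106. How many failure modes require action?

7

RPN = Severity × Occurrence × Detection:
  FM01: 4 × 5 × 6 = 120
  FM02: 9 × 9 × 3 = 243
  FM03: 9 × 6 × 3 = 162
  FM04: 9 × 7 × 5 = 315
  FM05: 6 × 3 × 3 = 54
  FM06: 8 × 7 × 8 = 448
  FM07: 2 × 2 × 1 = 4
  FM08: 2 × 7 × 10 = 140
  FM09: 6 × 8 × 7 = 336
Modes with RPN > 106: FM01 (120), FM02 (243), FM03 (162), FM04 (315), FM06 (448), FM08 (140), FM09 (336) → 7.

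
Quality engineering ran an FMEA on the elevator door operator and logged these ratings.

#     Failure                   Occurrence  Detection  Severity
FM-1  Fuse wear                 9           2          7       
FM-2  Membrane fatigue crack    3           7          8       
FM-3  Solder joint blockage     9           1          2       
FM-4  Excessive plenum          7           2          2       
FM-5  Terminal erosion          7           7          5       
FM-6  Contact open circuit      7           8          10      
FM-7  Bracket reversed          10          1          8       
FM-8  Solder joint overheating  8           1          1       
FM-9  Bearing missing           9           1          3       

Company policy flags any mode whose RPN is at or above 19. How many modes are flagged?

RPN = Severity × Occurrence × Detection:
  FM-1: 7 × 9 × 2 = 126
  FM-2: 8 × 3 × 7 = 168
  FM-3: 2 × 9 × 1 = 18
  FM-4: 2 × 7 × 2 = 28
  FM-5: 5 × 7 × 7 = 245
  FM-6: 10 × 7 × 8 = 560
  FM-7: 8 × 10 × 1 = 80
  FM-8: 1 × 8 × 1 = 8
  FM-9: 3 × 9 × 1 = 27
Modes with RPN ≥ 19: FM-1 (126), FM-2 (168), FM-4 (28), FM-5 (245), FM-6 (560), FM-7 (80), FM-9 (27) → 7.

7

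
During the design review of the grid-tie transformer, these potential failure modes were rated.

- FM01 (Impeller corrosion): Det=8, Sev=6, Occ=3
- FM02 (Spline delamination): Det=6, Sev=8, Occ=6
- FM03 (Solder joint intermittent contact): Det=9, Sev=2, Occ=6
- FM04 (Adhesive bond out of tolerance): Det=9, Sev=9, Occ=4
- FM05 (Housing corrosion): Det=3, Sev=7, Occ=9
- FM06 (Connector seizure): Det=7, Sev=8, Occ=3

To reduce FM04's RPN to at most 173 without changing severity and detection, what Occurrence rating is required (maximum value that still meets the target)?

2

FM04: S=9, O=4, D=9 → current RPN = 324.
Fixed product = 81. Need 81 × O ≤ 173, so O ≤ 173/81 = 2.14.
Maximum integer Occurrence rating = 2 (gives RPN 162; O=3 would give 243 > 173).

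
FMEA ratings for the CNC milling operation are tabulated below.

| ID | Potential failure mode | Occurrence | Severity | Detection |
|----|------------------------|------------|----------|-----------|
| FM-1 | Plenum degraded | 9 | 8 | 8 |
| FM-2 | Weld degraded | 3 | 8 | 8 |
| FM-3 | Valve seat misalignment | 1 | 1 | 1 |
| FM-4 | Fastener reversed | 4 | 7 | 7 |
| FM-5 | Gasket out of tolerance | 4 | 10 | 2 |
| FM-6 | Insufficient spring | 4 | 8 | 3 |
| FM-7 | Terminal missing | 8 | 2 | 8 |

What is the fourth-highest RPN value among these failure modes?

RPN = Severity × Occurrence × Detection:
  FM-1: 8 × 9 × 8 = 576
  FM-2: 8 × 3 × 8 = 192
  FM-3: 1 × 1 × 1 = 1
  FM-4: 7 × 4 × 7 = 196
  FM-5: 10 × 4 × 2 = 80
  FM-6: 8 × 4 × 3 = 96
  FM-7: 2 × 8 × 8 = 128
Sorted descending: 576, 196, 192, 128, 96, 80, 1.
The fourth-highest RPN is 128 (FM-7).

128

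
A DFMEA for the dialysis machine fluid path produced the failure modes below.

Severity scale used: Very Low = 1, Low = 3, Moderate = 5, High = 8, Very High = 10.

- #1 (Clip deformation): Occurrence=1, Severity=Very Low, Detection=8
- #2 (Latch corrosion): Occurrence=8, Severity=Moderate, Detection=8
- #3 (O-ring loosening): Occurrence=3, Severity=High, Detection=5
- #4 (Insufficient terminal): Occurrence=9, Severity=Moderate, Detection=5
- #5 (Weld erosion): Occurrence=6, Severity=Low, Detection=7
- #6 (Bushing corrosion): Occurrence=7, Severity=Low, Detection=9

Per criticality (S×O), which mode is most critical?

#4

Criticality = Severity × Occurrence:
  #1: 1 × 1 = 1
  #2: 5 × 8 = 40
  #3: 8 × 3 = 24
  #4: 5 × 9 = 45
  #5: 3 × 6 = 18
  #6: 3 × 7 = 21
Highest criticality is 45 → #4.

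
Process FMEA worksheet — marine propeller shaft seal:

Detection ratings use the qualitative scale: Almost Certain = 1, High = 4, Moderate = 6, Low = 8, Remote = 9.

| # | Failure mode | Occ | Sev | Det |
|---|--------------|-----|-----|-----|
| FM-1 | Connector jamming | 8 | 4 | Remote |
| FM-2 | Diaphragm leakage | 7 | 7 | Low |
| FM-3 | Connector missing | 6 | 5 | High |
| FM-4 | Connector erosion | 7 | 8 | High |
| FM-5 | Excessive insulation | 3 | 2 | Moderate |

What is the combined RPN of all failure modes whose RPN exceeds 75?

RPN = Severity × Occurrence × Detection:
  FM-1: 4 × 8 × 9 = 288
  FM-2: 7 × 7 × 8 = 392
  FM-3: 5 × 6 × 4 = 120
  FM-4: 8 × 7 × 4 = 224
  FM-5: 2 × 3 × 6 = 36
RPN > 75: FM-1 (288), FM-2 (392), FM-3 (120), FM-4 (224).
Sum: 288 + 392 + 120 + 224 = 1024.

1024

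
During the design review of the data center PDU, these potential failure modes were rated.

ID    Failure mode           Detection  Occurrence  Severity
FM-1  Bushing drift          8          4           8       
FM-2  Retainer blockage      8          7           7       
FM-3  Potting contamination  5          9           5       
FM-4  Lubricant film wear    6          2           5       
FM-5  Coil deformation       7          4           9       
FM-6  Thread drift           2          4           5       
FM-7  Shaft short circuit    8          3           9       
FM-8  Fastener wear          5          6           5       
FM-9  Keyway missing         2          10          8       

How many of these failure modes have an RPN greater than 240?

RPN = Severity × Occurrence × Detection:
  FM-1: 8 × 4 × 8 = 256
  FM-2: 7 × 7 × 8 = 392
  FM-3: 5 × 9 × 5 = 225
  FM-4: 5 × 2 × 6 = 60
  FM-5: 9 × 4 × 7 = 252
  FM-6: 5 × 4 × 2 = 40
  FM-7: 9 × 3 × 8 = 216
  FM-8: 5 × 6 × 5 = 150
  FM-9: 8 × 10 × 2 = 160
Modes with RPN > 240: FM-1 (256), FM-2 (392), FM-5 (252) → 3.

3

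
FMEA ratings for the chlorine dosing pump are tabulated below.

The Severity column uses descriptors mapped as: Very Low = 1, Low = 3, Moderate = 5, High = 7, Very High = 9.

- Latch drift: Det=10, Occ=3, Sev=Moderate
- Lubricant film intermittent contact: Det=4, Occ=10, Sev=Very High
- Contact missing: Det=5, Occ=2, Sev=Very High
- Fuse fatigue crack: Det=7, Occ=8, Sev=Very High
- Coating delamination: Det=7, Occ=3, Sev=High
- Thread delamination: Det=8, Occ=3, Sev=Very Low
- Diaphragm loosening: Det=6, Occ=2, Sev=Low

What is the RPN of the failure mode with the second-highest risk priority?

RPN = Severity × Occurrence × Detection:
  Latch drift: 5 × 3 × 10 = 150
  Lubricant film intermittent contact: 9 × 10 × 4 = 360
  Contact missing: 9 × 2 × 5 = 90
  Fuse fatigue crack: 9 × 8 × 7 = 504
  Coating delamination: 7 × 3 × 7 = 147
  Thread delamination: 1 × 3 × 8 = 24
  Diaphragm loosening: 3 × 2 × 6 = 36
Sorted descending: 504, 360, 150, 147, 90, 36, 24.
The second-highest RPN is 360 (Lubricant film intermittent contact).

360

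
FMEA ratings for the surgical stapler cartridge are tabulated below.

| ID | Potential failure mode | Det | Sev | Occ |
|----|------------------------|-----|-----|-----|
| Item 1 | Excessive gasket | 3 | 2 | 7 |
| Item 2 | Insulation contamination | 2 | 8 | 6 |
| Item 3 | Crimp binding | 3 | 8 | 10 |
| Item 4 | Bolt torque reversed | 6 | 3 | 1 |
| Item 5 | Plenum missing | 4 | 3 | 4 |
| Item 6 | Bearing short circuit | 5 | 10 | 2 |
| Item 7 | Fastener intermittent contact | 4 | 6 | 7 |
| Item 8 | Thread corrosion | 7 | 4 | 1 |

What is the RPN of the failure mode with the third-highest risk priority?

RPN = Severity × Occurrence × Detection:
  Item 1: 2 × 7 × 3 = 42
  Item 2: 8 × 6 × 2 = 96
  Item 3: 8 × 10 × 3 = 240
  Item 4: 3 × 1 × 6 = 18
  Item 5: 3 × 4 × 4 = 48
  Item 6: 10 × 2 × 5 = 100
  Item 7: 6 × 7 × 4 = 168
  Item 8: 4 × 1 × 7 = 28
Sorted descending: 240, 168, 100, 96, 48, 42, 28, 18.
The third-highest RPN is 100 (Item 6).

100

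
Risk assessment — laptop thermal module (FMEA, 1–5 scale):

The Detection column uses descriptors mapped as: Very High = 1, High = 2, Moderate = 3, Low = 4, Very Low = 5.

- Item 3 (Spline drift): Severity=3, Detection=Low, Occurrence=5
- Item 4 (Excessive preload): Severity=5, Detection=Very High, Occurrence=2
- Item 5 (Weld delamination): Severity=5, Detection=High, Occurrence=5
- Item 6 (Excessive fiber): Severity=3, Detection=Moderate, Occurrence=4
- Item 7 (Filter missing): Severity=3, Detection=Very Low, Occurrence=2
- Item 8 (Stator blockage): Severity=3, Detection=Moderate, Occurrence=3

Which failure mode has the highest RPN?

Item 3

RPN = Severity × Occurrence × Detection:
  Item 3: 3 × 5 × 4 = 60
  Item 4: 5 × 2 × 1 = 10
  Item 5: 5 × 5 × 2 = 50
  Item 6: 3 × 4 × 3 = 36
  Item 7: 3 × 2 × 5 = 30
  Item 8: 3 × 3 × 3 = 27
Highest RPN is 60 → Item 3.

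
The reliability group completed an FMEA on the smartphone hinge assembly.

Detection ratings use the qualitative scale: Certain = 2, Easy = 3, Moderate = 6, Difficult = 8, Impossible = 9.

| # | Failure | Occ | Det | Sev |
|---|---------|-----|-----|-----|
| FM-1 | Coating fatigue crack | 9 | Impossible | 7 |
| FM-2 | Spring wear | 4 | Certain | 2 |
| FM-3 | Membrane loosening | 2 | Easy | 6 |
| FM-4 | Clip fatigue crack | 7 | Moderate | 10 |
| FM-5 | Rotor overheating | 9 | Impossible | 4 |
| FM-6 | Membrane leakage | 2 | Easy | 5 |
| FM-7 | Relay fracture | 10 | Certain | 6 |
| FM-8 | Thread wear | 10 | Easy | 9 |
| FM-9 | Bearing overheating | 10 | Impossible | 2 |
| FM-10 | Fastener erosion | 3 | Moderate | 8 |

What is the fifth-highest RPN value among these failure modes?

RPN = Severity × Occurrence × Detection:
  FM-1: 7 × 9 × 9 = 567
  FM-2: 2 × 4 × 2 = 16
  FM-3: 6 × 2 × 3 = 36
  FM-4: 10 × 7 × 6 = 420
  FM-5: 4 × 9 × 9 = 324
  FM-6: 5 × 2 × 3 = 30
  FM-7: 6 × 10 × 2 = 120
  FM-8: 9 × 10 × 3 = 270
  FM-9: 2 × 10 × 9 = 180
  FM-10: 8 × 3 × 6 = 144
Sorted descending: 567, 420, 324, 270, 180, 144, 120, 36, 30, 16.
The fifth-highest RPN is 180 (FM-9).

180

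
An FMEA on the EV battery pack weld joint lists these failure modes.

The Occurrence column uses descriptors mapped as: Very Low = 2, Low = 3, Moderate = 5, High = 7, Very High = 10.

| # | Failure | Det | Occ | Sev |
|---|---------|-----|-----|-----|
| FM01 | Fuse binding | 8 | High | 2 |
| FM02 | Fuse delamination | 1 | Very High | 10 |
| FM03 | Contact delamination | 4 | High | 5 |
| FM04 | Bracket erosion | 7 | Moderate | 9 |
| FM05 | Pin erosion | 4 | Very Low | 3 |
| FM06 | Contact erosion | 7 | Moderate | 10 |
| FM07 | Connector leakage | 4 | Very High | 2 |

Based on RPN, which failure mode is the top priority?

FM06

RPN = Severity × Occurrence × Detection:
  FM01: 2 × 7 × 8 = 112
  FM02: 10 × 10 × 1 = 100
  FM03: 5 × 7 × 4 = 140
  FM04: 9 × 5 × 7 = 315
  FM05: 3 × 2 × 4 = 24
  FM06: 10 × 5 × 7 = 350
  FM07: 2 × 10 × 4 = 80
Highest RPN is 350 → FM06.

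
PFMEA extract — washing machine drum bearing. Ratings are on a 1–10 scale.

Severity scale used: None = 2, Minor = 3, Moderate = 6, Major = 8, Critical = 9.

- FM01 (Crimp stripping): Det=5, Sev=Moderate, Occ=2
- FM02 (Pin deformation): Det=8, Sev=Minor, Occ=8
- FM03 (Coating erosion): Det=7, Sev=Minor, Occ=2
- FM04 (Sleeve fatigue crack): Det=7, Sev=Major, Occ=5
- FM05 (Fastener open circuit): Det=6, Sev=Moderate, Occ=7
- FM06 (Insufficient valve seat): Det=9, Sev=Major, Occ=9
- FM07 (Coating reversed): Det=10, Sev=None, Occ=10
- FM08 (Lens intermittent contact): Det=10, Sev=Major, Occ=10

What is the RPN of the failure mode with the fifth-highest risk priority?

RPN = Severity × Occurrence × Detection:
  FM01: 6 × 2 × 5 = 60
  FM02: 3 × 8 × 8 = 192
  FM03: 3 × 2 × 7 = 42
  FM04: 8 × 5 × 7 = 280
  FM05: 6 × 7 × 6 = 252
  FM06: 8 × 9 × 9 = 648
  FM07: 2 × 10 × 10 = 200
  FM08: 8 × 10 × 10 = 800
Sorted descending: 800, 648, 280, 252, 200, 192, 60, 42.
The fifth-highest RPN is 200 (FM07).

200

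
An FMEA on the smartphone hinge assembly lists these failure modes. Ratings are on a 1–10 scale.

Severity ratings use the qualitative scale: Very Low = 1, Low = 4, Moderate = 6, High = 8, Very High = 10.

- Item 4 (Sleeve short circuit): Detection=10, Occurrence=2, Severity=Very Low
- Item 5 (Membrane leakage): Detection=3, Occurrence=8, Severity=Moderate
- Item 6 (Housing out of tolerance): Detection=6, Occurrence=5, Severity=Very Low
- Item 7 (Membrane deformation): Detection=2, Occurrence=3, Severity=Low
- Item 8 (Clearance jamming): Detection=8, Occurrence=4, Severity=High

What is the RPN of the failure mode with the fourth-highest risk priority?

24

RPN = Severity × Occurrence × Detection:
  Item 4: 1 × 2 × 10 = 20
  Item 5: 6 × 8 × 3 = 144
  Item 6: 1 × 5 × 6 = 30
  Item 7: 4 × 3 × 2 = 24
  Item 8: 8 × 4 × 8 = 256
Sorted descending: 256, 144, 30, 24, 20.
The fourth-highest RPN is 24 (Item 7).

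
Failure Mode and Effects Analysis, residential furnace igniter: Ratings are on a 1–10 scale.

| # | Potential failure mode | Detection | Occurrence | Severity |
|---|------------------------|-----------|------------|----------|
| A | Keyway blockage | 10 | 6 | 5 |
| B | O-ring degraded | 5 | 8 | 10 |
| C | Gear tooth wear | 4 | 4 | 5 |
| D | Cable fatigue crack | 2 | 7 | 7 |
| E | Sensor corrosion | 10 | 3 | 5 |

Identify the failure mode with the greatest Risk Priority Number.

B

RPN = Severity × Occurrence × Detection:
  A: 5 × 6 × 10 = 300
  B: 10 × 8 × 5 = 400
  C: 5 × 4 × 4 = 80
  D: 7 × 7 × 2 = 98
  E: 5 × 3 × 10 = 150
Highest RPN is 400 → B.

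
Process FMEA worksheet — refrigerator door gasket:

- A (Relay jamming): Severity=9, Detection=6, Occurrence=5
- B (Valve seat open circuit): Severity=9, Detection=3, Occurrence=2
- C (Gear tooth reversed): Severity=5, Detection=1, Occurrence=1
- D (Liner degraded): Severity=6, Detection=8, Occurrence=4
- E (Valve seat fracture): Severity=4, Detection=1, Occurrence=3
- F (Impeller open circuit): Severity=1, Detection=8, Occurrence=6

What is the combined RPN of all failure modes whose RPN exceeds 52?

516

RPN = Severity × Occurrence × Detection:
  A: 9 × 5 × 6 = 270
  B: 9 × 2 × 3 = 54
  C: 5 × 1 × 1 = 5
  D: 6 × 4 × 8 = 192
  E: 4 × 3 × 1 = 12
  F: 1 × 6 × 8 = 48
RPN > 52: A (270), B (54), D (192).
Sum: 270 + 54 + 192 = 516.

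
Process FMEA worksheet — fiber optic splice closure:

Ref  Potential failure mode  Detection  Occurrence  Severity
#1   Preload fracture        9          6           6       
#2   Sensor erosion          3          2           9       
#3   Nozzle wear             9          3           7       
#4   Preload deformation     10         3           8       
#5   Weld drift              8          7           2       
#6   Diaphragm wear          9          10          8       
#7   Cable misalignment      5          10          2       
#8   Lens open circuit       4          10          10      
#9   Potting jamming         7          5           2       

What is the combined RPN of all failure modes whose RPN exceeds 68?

2155

RPN = Severity × Occurrence × Detection:
  #1: 6 × 6 × 9 = 324
  #2: 9 × 2 × 3 = 54
  #3: 7 × 3 × 9 = 189
  #4: 8 × 3 × 10 = 240
  #5: 2 × 7 × 8 = 112
  #6: 8 × 10 × 9 = 720
  #7: 2 × 10 × 5 = 100
  #8: 10 × 10 × 4 = 400
  #9: 2 × 5 × 7 = 70
RPN > 68: #1 (324), #3 (189), #4 (240), #5 (112), #6 (720), #7 (100), #8 (400), #9 (70).
Sum: 324 + 189 + 240 + 112 + 720 + 100 + 400 + 70 = 2155.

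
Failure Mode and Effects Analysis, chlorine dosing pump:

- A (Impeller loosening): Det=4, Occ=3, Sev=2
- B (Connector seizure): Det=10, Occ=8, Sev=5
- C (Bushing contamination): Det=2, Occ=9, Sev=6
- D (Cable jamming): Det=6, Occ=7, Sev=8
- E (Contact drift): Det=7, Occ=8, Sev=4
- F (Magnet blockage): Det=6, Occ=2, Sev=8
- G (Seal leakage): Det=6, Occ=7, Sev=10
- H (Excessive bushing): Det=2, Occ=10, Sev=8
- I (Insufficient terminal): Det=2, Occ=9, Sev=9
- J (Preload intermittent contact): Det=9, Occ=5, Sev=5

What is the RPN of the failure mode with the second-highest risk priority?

RPN = Severity × Occurrence × Detection:
  A: 2 × 3 × 4 = 24
  B: 5 × 8 × 10 = 400
  C: 6 × 9 × 2 = 108
  D: 8 × 7 × 6 = 336
  E: 4 × 8 × 7 = 224
  F: 8 × 2 × 6 = 96
  G: 10 × 7 × 6 = 420
  H: 8 × 10 × 2 = 160
  I: 9 × 9 × 2 = 162
  J: 5 × 5 × 9 = 225
Sorted descending: 420, 400, 336, 225, 224, 162, 160, 108, 96, 24.
The second-highest RPN is 400 (B).

400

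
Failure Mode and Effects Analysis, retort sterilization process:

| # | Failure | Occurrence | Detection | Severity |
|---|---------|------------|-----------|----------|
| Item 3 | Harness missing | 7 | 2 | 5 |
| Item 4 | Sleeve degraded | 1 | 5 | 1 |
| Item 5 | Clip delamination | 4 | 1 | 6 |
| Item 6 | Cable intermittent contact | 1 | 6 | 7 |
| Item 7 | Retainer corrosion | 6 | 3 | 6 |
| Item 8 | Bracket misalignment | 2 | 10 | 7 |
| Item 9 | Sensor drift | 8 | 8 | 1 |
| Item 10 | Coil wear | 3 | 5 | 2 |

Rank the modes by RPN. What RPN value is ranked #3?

RPN = Severity × Occurrence × Detection:
  Item 3: 5 × 7 × 2 = 70
  Item 4: 1 × 1 × 5 = 5
  Item 5: 6 × 4 × 1 = 24
  Item 6: 7 × 1 × 6 = 42
  Item 7: 6 × 6 × 3 = 108
  Item 8: 7 × 2 × 10 = 140
  Item 9: 1 × 8 × 8 = 64
  Item 10: 2 × 3 × 5 = 30
Sorted descending: 140, 108, 70, 64, 42, 30, 24, 5.
The third-highest RPN is 70 (Item 3).

70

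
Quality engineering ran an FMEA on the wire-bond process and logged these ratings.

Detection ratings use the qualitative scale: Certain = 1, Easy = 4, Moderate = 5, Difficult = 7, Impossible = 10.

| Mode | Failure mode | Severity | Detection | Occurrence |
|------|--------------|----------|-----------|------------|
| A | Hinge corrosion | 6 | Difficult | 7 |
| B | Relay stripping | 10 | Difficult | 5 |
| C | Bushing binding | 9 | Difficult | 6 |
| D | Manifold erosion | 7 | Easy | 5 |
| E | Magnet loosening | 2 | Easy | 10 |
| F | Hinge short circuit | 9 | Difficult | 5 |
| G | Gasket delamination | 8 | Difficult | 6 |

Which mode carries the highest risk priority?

RPN = Severity × Occurrence × Detection:
  A: 6 × 7 × 7 = 294
  B: 10 × 5 × 7 = 350
  C: 9 × 6 × 7 = 378
  D: 7 × 5 × 4 = 140
  E: 2 × 10 × 4 = 80
  F: 9 × 5 × 7 = 315
  G: 8 × 6 × 7 = 336
Highest RPN is 378 → C.

C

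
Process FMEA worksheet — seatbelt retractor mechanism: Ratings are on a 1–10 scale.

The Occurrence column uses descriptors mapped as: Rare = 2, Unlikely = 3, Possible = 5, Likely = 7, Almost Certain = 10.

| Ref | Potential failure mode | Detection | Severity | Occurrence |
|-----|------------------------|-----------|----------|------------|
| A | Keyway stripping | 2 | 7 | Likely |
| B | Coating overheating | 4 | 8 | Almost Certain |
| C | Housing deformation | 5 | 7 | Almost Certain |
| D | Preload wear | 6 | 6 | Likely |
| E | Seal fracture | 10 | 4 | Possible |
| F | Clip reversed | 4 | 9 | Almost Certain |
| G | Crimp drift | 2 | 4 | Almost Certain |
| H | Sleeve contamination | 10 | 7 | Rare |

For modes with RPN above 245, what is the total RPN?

RPN = Severity × Occurrence × Detection:
  A: 7 × 7 × 2 = 98
  B: 8 × 10 × 4 = 320
  C: 7 × 10 × 5 = 350
  D: 6 × 7 × 6 = 252
  E: 4 × 5 × 10 = 200
  F: 9 × 10 × 4 = 360
  G: 4 × 10 × 2 = 80
  H: 7 × 2 × 10 = 140
RPN > 245: B (320), C (350), D (252), F (360).
Sum: 320 + 350 + 252 + 360 = 1282.

1282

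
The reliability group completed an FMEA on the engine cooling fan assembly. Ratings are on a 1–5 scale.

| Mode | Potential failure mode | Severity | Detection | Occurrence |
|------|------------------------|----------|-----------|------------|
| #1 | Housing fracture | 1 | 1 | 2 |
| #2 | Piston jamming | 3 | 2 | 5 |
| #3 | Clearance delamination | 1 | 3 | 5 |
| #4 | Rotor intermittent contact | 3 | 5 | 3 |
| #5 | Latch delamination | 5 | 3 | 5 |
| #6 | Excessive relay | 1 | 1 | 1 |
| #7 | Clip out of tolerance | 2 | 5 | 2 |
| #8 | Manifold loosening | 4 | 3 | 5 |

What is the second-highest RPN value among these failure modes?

60

RPN = Severity × Occurrence × Detection:
  #1: 1 × 2 × 1 = 2
  #2: 3 × 5 × 2 = 30
  #3: 1 × 5 × 3 = 15
  #4: 3 × 3 × 5 = 45
  #5: 5 × 5 × 3 = 75
  #6: 1 × 1 × 1 = 1
  #7: 2 × 2 × 5 = 20
  #8: 4 × 5 × 3 = 60
Sorted descending: 75, 60, 45, 30, 20, 15, 2, 1.
The second-highest RPN is 60 (#8).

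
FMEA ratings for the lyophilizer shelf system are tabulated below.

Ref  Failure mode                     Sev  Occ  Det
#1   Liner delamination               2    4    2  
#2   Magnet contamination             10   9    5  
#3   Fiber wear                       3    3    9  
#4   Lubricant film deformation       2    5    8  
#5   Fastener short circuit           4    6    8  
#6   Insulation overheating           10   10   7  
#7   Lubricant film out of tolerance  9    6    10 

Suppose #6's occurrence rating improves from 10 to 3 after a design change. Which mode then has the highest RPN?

#7

RPN = Severity × Occurrence × Detection:
  #1: 2 × 4 × 2 = 16
  #2: 10 × 9 × 5 = 450
  #3: 3 × 3 × 9 = 81
  #4: 2 × 5 × 8 = 80
  #5: 4 × 6 × 8 = 192
  #6: 10 × 10 × 7 = 700
  #7: 9 × 6 × 10 = 540
After action: #6 → 10 × 3 × 7 = 210.
Revised RPNs: #7=540, #2=450, #6=210, #5=192, #3=81, #4=80, #1=16.
Highest is now #7 (540).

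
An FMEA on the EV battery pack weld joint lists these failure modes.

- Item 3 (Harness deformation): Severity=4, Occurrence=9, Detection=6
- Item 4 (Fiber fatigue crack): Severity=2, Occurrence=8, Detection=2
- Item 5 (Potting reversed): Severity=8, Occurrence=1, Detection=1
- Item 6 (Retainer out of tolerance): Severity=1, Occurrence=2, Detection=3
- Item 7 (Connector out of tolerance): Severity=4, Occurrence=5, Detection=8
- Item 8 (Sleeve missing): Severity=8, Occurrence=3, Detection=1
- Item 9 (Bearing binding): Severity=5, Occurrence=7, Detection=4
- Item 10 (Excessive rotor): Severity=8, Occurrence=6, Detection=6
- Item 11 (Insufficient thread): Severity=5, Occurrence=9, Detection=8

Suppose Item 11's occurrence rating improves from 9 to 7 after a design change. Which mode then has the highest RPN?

Item 10

RPN = Severity × Occurrence × Detection:
  Item 3: 4 × 9 × 6 = 216
  Item 4: 2 × 8 × 2 = 32
  Item 5: 8 × 1 × 1 = 8
  Item 6: 1 × 2 × 3 = 6
  Item 7: 4 × 5 × 8 = 160
  Item 8: 8 × 3 × 1 = 24
  Item 9: 5 × 7 × 4 = 140
  Item 10: 8 × 6 × 6 = 288
  Item 11: 5 × 9 × 8 = 360
After action: Item 11 → 5 × 7 × 8 = 280.
Revised RPNs: Item 10=288, Item 11=280, Item 3=216, Item 7=160, Item 9=140, Item 4=32, Item 8=24, Item 5=8, Item 6=6.
Highest is now Item 10 (288).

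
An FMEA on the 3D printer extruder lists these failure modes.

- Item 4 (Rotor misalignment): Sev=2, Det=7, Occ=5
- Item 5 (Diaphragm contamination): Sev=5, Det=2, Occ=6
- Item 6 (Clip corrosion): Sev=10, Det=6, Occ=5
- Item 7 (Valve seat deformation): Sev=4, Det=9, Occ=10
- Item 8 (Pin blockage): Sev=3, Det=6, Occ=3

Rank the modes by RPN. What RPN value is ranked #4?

RPN = Severity × Occurrence × Detection:
  Item 4: 2 × 5 × 7 = 70
  Item 5: 5 × 6 × 2 = 60
  Item 6: 10 × 5 × 6 = 300
  Item 7: 4 × 10 × 9 = 360
  Item 8: 3 × 3 × 6 = 54
Sorted descending: 360, 300, 70, 60, 54.
The fourth-highest RPN is 60 (Item 5).

60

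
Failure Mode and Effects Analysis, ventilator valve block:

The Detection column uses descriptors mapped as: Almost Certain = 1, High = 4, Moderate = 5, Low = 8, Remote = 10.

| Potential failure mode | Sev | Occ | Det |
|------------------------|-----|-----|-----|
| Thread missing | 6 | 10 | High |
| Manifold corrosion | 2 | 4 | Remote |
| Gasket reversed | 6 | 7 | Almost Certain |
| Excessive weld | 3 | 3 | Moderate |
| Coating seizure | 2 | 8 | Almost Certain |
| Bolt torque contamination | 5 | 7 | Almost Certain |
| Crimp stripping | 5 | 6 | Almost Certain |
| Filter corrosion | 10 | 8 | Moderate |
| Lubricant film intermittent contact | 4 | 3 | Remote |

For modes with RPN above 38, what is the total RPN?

RPN = Severity × Occurrence × Detection:
  Thread missing: 6 × 10 × 4 = 240
  Manifold corrosion: 2 × 4 × 10 = 80
  Gasket reversed: 6 × 7 × 1 = 42
  Excessive weld: 3 × 3 × 5 = 45
  Coating seizure: 2 × 8 × 1 = 16
  Bolt torque contamination: 5 × 7 × 1 = 35
  Crimp stripping: 5 × 6 × 1 = 30
  Filter corrosion: 10 × 8 × 5 = 400
  Lubricant film intermittent contact: 4 × 3 × 10 = 120
RPN > 38: Thread missing (240), Manifold corrosion (80), Gasket reversed (42), Excessive weld (45), Filter corrosion (400), Lubricant film intermittent contact (120).
Sum: 240 + 80 + 42 + 45 + 400 + 120 = 927.

927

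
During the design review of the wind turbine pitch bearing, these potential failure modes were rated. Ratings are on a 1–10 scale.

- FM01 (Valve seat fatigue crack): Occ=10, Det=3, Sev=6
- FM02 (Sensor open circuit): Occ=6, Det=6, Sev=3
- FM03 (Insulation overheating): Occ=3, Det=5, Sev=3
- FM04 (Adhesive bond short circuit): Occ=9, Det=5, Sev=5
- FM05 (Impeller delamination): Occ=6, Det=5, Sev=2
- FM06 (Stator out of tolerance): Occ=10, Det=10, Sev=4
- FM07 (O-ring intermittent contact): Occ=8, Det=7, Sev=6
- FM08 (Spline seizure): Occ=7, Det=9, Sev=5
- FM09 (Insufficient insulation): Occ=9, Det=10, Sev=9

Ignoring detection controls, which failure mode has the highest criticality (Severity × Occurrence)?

FM09

Criticality = Severity × Occurrence:
  FM01: 6 × 10 = 60
  FM02: 3 × 6 = 18
  FM03: 3 × 3 = 9
  FM04: 5 × 9 = 45
  FM05: 2 × 6 = 12
  FM06: 4 × 10 = 40
  FM07: 6 × 8 = 48
  FM08: 5 × 7 = 35
  FM09: 9 × 9 = 81
Highest criticality is 81 → FM09.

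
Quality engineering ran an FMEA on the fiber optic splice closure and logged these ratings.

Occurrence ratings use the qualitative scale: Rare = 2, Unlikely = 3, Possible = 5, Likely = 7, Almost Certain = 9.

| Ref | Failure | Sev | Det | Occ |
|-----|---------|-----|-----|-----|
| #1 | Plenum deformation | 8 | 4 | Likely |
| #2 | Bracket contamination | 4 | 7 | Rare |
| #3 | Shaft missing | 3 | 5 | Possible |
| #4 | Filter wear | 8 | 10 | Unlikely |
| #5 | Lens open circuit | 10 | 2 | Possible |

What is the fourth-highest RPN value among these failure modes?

RPN = Severity × Occurrence × Detection:
  #1: 8 × 7 × 4 = 224
  #2: 4 × 2 × 7 = 56
  #3: 3 × 5 × 5 = 75
  #4: 8 × 3 × 10 = 240
  #5: 10 × 5 × 2 = 100
Sorted descending: 240, 224, 100, 75, 56.
The fourth-highest RPN is 75 (#3).

75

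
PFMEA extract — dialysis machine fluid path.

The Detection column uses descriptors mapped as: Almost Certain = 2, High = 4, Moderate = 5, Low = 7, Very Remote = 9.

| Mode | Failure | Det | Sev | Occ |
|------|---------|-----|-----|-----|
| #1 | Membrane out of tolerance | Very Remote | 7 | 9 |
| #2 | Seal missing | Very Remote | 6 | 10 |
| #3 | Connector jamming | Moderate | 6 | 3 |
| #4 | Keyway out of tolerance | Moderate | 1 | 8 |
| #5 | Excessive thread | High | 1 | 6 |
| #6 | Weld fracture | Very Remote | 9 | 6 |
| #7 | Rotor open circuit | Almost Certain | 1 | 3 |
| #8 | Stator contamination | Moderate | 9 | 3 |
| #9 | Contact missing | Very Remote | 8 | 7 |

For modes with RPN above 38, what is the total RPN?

RPN = Severity × Occurrence × Detection:
  #1: 7 × 9 × 9 = 567
  #2: 6 × 10 × 9 = 540
  #3: 6 × 3 × 5 = 90
  #4: 1 × 8 × 5 = 40
  #5: 1 × 6 × 4 = 24
  #6: 9 × 6 × 9 = 486
  #7: 1 × 3 × 2 = 6
  #8: 9 × 3 × 5 = 135
  #9: 8 × 7 × 9 = 504
RPN > 38: #1 (567), #2 (540), #3 (90), #4 (40), #6 (486), #8 (135), #9 (504).
Sum: 567 + 540 + 90 + 40 + 486 + 135 + 504 = 2362.

2362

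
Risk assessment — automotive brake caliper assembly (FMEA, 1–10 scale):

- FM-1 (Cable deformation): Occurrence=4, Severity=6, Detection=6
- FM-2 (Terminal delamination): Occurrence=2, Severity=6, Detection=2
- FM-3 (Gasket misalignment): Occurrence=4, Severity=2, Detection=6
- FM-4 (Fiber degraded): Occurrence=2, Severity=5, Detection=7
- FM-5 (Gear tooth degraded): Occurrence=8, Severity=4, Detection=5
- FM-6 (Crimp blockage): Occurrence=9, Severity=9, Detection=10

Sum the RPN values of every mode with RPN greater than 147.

RPN = Severity × Occurrence × Detection:
  FM-1: 6 × 4 × 6 = 144
  FM-2: 6 × 2 × 2 = 24
  FM-3: 2 × 4 × 6 = 48
  FM-4: 5 × 2 × 7 = 70
  FM-5: 4 × 8 × 5 = 160
  FM-6: 9 × 9 × 10 = 810
RPN > 147: FM-5 (160), FM-6 (810).
Sum: 160 + 810 = 970.

970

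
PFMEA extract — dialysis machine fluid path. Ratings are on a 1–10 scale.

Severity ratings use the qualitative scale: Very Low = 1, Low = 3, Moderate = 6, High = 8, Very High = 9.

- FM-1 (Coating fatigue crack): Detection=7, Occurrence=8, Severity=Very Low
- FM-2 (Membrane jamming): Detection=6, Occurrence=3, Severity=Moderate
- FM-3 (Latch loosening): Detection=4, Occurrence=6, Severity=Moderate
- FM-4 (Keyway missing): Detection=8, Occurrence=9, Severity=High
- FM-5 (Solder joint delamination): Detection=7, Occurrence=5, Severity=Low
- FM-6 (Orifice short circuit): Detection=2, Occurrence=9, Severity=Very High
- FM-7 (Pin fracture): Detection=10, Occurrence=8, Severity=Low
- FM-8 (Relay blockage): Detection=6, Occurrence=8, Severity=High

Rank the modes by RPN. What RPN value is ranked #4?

162

RPN = Severity × Occurrence × Detection:
  FM-1: 1 × 8 × 7 = 56
  FM-2: 6 × 3 × 6 = 108
  FM-3: 6 × 6 × 4 = 144
  FM-4: 8 × 9 × 8 = 576
  FM-5: 3 × 5 × 7 = 105
  FM-6: 9 × 9 × 2 = 162
  FM-7: 3 × 8 × 10 = 240
  FM-8: 8 × 8 × 6 = 384
Sorted descending: 576, 384, 240, 162, 144, 108, 105, 56.
The fourth-highest RPN is 162 (FM-6).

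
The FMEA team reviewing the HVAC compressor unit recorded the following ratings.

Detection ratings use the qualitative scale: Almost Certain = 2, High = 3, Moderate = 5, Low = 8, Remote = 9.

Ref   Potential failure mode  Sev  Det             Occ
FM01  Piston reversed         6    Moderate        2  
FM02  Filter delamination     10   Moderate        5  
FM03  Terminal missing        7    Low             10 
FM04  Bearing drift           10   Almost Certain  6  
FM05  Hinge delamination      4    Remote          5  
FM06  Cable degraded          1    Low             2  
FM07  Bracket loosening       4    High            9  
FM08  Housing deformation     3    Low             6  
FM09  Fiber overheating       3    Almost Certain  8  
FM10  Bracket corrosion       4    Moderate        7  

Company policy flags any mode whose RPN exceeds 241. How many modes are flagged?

2

RPN = Severity × Occurrence × Detection:
  FM01: 6 × 2 × 5 = 60
  FM02: 10 × 5 × 5 = 250
  FM03: 7 × 10 × 8 = 560
  FM04: 10 × 6 × 2 = 120
  FM05: 4 × 5 × 9 = 180
  FM06: 1 × 2 × 8 = 16
  FM07: 4 × 9 × 3 = 108
  FM08: 3 × 6 × 8 = 144
  FM09: 3 × 8 × 2 = 48
  FM10: 4 × 7 × 5 = 140
Modes with RPN > 241: FM02 (250), FM03 (560) → 2.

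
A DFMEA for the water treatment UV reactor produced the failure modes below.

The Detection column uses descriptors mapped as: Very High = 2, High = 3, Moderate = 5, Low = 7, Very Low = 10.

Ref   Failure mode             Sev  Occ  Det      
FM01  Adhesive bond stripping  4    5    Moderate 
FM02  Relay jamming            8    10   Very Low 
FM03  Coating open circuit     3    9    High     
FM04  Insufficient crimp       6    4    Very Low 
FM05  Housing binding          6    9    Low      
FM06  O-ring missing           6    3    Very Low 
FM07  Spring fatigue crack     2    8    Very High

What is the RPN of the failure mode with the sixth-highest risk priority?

RPN = Severity × Occurrence × Detection:
  FM01: 4 × 5 × 5 = 100
  FM02: 8 × 10 × 10 = 800
  FM03: 3 × 9 × 3 = 81
  FM04: 6 × 4 × 10 = 240
  FM05: 6 × 9 × 7 = 378
  FM06: 6 × 3 × 10 = 180
  FM07: 2 × 8 × 2 = 32
Sorted descending: 800, 378, 240, 180, 100, 81, 32.
The sixth-highest RPN is 81 (FM03).

81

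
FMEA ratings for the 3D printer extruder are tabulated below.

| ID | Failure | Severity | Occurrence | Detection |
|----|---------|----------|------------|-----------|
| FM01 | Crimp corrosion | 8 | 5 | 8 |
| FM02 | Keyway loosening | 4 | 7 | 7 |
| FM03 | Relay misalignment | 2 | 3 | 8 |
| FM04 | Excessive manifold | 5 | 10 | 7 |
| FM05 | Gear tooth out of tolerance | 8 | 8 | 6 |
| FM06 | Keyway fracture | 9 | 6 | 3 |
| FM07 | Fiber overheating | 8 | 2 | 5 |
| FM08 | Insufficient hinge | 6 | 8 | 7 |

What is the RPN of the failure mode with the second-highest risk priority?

350

RPN = Severity × Occurrence × Detection:
  FM01: 8 × 5 × 8 = 320
  FM02: 4 × 7 × 7 = 196
  FM03: 2 × 3 × 8 = 48
  FM04: 5 × 10 × 7 = 350
  FM05: 8 × 8 × 6 = 384
  FM06: 9 × 6 × 3 = 162
  FM07: 8 × 2 × 5 = 80
  FM08: 6 × 8 × 7 = 336
Sorted descending: 384, 350, 336, 320, 196, 162, 80, 48.
The second-highest RPN is 350 (FM04).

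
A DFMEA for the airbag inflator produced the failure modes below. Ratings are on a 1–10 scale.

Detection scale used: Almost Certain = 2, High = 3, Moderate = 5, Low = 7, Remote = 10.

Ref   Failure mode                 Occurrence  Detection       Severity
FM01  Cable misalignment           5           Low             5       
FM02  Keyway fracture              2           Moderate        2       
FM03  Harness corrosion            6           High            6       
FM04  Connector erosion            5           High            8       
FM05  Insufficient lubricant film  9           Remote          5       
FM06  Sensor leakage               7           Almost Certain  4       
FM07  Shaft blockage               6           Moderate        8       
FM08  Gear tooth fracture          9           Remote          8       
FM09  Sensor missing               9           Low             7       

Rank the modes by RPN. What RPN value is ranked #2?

450

RPN = Severity × Occurrence × Detection:
  FM01: 5 × 5 × 7 = 175
  FM02: 2 × 2 × 5 = 20
  FM03: 6 × 6 × 3 = 108
  FM04: 8 × 5 × 3 = 120
  FM05: 5 × 9 × 10 = 450
  FM06: 4 × 7 × 2 = 56
  FM07: 8 × 6 × 5 = 240
  FM08: 8 × 9 × 10 = 720
  FM09: 7 × 9 × 7 = 441
Sorted descending: 720, 450, 441, 240, 175, 120, 108, 56, 20.
The second-highest RPN is 450 (FM05).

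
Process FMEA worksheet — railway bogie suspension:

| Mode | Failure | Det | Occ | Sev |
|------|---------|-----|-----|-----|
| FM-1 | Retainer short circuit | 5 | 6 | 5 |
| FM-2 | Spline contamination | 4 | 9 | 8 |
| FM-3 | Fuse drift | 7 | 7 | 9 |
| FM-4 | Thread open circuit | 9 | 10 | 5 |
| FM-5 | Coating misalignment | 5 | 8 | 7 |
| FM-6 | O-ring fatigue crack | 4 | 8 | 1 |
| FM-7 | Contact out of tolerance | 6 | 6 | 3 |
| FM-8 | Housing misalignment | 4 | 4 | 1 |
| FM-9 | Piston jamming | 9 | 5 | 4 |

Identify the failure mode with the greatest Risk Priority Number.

RPN = Severity × Occurrence × Detection:
  FM-1: 5 × 6 × 5 = 150
  FM-2: 8 × 9 × 4 = 288
  FM-3: 9 × 7 × 7 = 441
  FM-4: 5 × 10 × 9 = 450
  FM-5: 7 × 8 × 5 = 280
  FM-6: 1 × 8 × 4 = 32
  FM-7: 3 × 6 × 6 = 108
  FM-8: 1 × 4 × 4 = 16
  FM-9: 4 × 5 × 9 = 180
Highest RPN is 450 → FM-4.

FM-4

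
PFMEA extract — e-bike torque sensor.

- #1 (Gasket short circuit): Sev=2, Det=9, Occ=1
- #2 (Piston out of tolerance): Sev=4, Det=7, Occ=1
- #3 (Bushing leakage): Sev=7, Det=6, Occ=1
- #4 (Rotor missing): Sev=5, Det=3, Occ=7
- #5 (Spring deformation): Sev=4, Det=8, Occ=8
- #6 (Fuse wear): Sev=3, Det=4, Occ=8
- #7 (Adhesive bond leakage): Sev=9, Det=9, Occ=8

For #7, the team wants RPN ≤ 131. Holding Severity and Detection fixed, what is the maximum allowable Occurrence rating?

1

#7: S=9, O=8, D=9 → current RPN = 648.
Fixed product = 81. Need 81 × O ≤ 131, so O ≤ 131/81 = 1.62.
Maximum integer Occurrence rating = 1 (gives RPN 81; O=2 would give 162 > 131).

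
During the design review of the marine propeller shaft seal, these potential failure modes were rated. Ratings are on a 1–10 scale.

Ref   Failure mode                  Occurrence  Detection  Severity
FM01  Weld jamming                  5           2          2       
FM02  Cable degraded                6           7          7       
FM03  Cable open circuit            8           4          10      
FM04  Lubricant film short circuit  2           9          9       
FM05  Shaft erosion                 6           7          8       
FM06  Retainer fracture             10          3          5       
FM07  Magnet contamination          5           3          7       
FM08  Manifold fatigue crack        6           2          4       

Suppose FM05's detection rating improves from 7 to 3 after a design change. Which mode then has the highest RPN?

RPN = Severity × Occurrence × Detection:
  FM01: 2 × 5 × 2 = 20
  FM02: 7 × 6 × 7 = 294
  FM03: 10 × 8 × 4 = 320
  FM04: 9 × 2 × 9 = 162
  FM05: 8 × 6 × 7 = 336
  FM06: 5 × 10 × 3 = 150
  FM07: 7 × 5 × 3 = 105
  FM08: 4 × 6 × 2 = 48
After action: FM05 → 8 × 6 × 3 = 144.
Revised RPNs: FM03=320, FM02=294, FM04=162, FM06=150, FM05=144, FM07=105, FM08=48, FM01=20.
Highest is now FM03 (320).

FM03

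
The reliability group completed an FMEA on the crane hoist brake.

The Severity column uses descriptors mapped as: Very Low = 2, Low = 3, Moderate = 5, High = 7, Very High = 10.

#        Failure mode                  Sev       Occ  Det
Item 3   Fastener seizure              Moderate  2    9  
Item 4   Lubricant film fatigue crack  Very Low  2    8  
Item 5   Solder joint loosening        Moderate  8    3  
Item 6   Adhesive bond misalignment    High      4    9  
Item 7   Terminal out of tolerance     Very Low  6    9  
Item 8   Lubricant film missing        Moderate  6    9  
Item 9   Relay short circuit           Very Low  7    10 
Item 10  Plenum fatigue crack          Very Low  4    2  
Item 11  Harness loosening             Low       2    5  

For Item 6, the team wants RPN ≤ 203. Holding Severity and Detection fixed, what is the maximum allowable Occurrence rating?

3

Item 6: S=7, O=4, D=9 → current RPN = 252.
Fixed product = 63. Need 63 × O ≤ 203, so O ≤ 203/63 = 3.22.
Maximum integer Occurrence rating = 3 (gives RPN 189; O=4 would give 252 > 203).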